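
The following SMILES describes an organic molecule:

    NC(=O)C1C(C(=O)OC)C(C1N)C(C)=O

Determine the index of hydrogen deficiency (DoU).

Molecular formula: C9H14N2O4.
DoU = (2C + 2 + N − H − X) / 2, where X is the halogen count and O/S are ignored.
    = (2·9 + 2 + 2 − 14 − 0) / 2 = 8 / 2 = 4.

4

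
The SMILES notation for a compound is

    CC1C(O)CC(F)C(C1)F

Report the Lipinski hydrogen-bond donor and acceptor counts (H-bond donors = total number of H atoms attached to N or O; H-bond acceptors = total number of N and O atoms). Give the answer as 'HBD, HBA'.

1, 1

Donors: find every N or O and count the H atoms it carries.
  atom 4 (O): bond orders sum to 1 → 1 H
Lipinski HBD = 1.
Acceptors: N atoms = 0, O atoms = 1 → HBA = 1.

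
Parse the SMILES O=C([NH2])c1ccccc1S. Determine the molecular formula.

C7H7NOS

Walk through each heavy atom and fill implicit hydrogens from standard valence (C 4, N 3, O 2, S 2, halogen 1); for lowercase aromatic atoms, an aromatic c carries 1 H when it has two neighbours and 0 H with three, and aromatic n carries 0 H:
  atom 1: O, bond orders sum to 2 (valence 2) → 0 H
  atom 2: C, bond orders sum to 4 (valence 4) → 0 H
  atom 3: N with explicit H count 2
  atom 4: aromatic c, 3 neighbours → 0 H
  atom 5: aromatic c, 2 neighbours → 1 H
  atom 6: aromatic c, 2 neighbours → 1 H
  atom 7: aromatic c, 2 neighbours → 1 H
  atom 8: aromatic c, 2 neighbours → 1 H
  atom 9: aromatic c, 3 neighbours → 0 H
  atom 10: S, bond orders sum to 1 (valence 2) → 1 H
Totals → C:7, H:7, N:1, O:1, S:1.
In Hill order: C7H7NOS.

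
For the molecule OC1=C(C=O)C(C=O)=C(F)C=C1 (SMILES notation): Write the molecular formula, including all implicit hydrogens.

C8H5FO3

Walk through each heavy atom and fill implicit hydrogens from standard valence (C 4, N 3, O 2, S 2, halogen 1):
  atom 1: O, bond orders sum to 1 (valence 2) → 1 H
  atom 2: C, bond orders sum to 4 (valence 4) → 0 H
  atom 3: C, bond orders sum to 4 (valence 4) → 0 H
  atom 4: C, bond orders sum to 3 (valence 4) → 1 H
  atom 5: O, bond orders sum to 2 (valence 2) → 0 H
  atom 6: C, bond orders sum to 4 (valence 4) → 0 H
  atom 7: C, bond orders sum to 3 (valence 4) → 1 H
  atom 8: O, bond orders sum to 2 (valence 2) → 0 H
  atom 9: C, bond orders sum to 4 (valence 4) → 0 H
  atom 10: F (halogen, monovalent) → 0 H
  atom 11: C, bond orders sum to 3 (valence 4) → 1 H
  atom 12: C, bond orders sum to 3 (valence 4) → 1 H
Totals → C:8, H:5, F:1, O:3.
In Hill order: C8H5FO3.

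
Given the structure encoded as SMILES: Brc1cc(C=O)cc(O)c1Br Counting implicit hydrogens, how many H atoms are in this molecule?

4

Walk through each heavy atom and fill implicit hydrogens from standard valence (C 4, N 3, O 2, S 2, halogen 1); for lowercase aromatic atoms, an aromatic c carries 1 H when it has two neighbours and 0 H with three, and aromatic n carries 0 H:
  atom 1: Br (halogen, monovalent) → 0 H
  atom 2: aromatic c, 3 neighbours → 0 H
  atom 3: aromatic c, 2 neighbours → 1 H
  atom 4: aromatic c, 3 neighbours → 0 H
  atom 5: C, bond orders sum to 3 (valence 4) → 1 H
  atom 6: O, bond orders sum to 2 (valence 2) → 0 H
  atom 7: aromatic c, 2 neighbours → 1 H
  atom 8: aromatic c, 3 neighbours → 0 H
  atom 9: O, bond orders sum to 1 (valence 2) → 1 H
  atom 10: aromatic c, 3 neighbours → 0 H
  atom 11: Br (halogen, monovalent) → 0 H
Total hydrogens: 4.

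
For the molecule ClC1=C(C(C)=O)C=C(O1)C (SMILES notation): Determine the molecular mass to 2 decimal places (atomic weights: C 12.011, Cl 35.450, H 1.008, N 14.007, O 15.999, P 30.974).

158.58 g/mol

First, the molecular formula is C7H7ClO2 (counting implicit H from valence).
  C: 7 × 12.011 = 84.077
  Cl: 1 × 35.450 = 35.450
  H: 7 × 1.008 = 7.056
  O: 2 × 15.999 = 31.998
Sum: 7×12.011 + 1×35.450 + 7×1.008 + 2×15.999 = 158.581 → 158.58 g/mol.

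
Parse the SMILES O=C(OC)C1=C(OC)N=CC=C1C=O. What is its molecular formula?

C9H9NO4

Walk through each heavy atom and fill implicit hydrogens from standard valence (C 4, N 3, O 2, S 2, halogen 1):
  atom 1: O, bond orders sum to 2 (valence 2) → 0 H
  atom 2: C, bond orders sum to 4 (valence 4) → 0 H
  atom 3: O, bond orders sum to 2 (valence 2) → 0 H
  atom 4: C, bond orders sum to 1 (valence 4) → 3 H
  atom 5: C, bond orders sum to 4 (valence 4) → 0 H
  atom 6: C, bond orders sum to 4 (valence 4) → 0 H
  atom 7: O, bond orders sum to 2 (valence 2) → 0 H
  atom 8: C, bond orders sum to 1 (valence 4) → 3 H
  atom 9: N, bond orders sum to 3 (valence 3) → 0 H
  atom 10: C, bond orders sum to 3 (valence 4) → 1 H
  atom 11: C, bond orders sum to 3 (valence 4) → 1 H
  atom 12: C, bond orders sum to 4 (valence 4) → 0 H
  atom 13: C, bond orders sum to 3 (valence 4) → 1 H
  atom 14: O, bond orders sum to 2 (valence 2) → 0 H
Totals → C:9, H:9, N:1, O:4.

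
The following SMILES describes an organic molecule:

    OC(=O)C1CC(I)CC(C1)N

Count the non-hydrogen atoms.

Every atom symbol written in the SMILES (organic subset) is one heavy atom; implicit H are not written.
Heavy atoms by element → C:7, I:1, N:1, O:2.
Total: 11.

11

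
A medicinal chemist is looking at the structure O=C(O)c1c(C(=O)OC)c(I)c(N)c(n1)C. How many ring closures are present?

1

In SMILES, each pair of matching ring-closure digits denotes one ring-closing bond; the number of such bonds equals the number of independent rings.
Ring-closure bonds here: 1.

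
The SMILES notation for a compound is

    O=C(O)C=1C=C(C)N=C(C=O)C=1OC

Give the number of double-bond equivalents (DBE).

Molecular formula: C9H9NO4.
DoU = (2C + 2 + N − H − X) / 2, where X is the halogen count and O/S are ignored.
    = (2·9 + 2 + 1 − 9 − 0) / 2 = 12 / 2 = 6.

6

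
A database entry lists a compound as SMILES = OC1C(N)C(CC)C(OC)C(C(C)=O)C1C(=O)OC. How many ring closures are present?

1

In SMILES, each pair of matching ring-closure digits denotes one ring-closing bond; the number of such bonds equals the number of independent rings.
Ring-closure bonds here: 1.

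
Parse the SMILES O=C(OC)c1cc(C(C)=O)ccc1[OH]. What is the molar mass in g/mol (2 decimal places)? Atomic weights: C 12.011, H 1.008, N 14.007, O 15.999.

First, the molecular formula is C10H10O4 (counting implicit H from valence).
  C: 10 × 12.011 = 120.110
  H: 10 × 1.008 = 10.080
  O: 4 × 15.999 = 63.996
Sum: 10×12.011 + 10×1.008 + 4×15.999 = 194.186 → 194.19 g/mol.

194.19 g/mol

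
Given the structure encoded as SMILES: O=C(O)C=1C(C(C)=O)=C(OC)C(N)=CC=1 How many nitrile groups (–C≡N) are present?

0

Scan the SMILES for the nitrile motif — none present.
Groups that are present: 1 carboxylic acid, 1 ether, 1 ketone, 1 primary amine.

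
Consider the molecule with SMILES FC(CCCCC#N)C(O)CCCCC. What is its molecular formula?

Walk through each heavy atom and fill implicit hydrogens from standard valence (C 4, N 3, O 2, S 2, halogen 1):
  atom 1: F (halogen, monovalent) → 0 H
  atom 2: C, bond orders sum to 3 (valence 4) → 1 H
  atom 3: C, bond orders sum to 2 (valence 4) → 2 H
  atom 4: C, bond orders sum to 2 (valence 4) → 2 H
  atom 5: C, bond orders sum to 2 (valence 4) → 2 H
  atom 6: C, bond orders sum to 2 (valence 4) → 2 H
  atom 7: C, bond orders sum to 4 (valence 4) → 0 H
  atom 8: N, bond orders sum to 3 (valence 3) → 0 H
  atom 9: C, bond orders sum to 3 (valence 4) → 1 H
  atom 10: O, bond orders sum to 1 (valence 2) → 1 H
  atom 11: C, bond orders sum to 2 (valence 4) → 2 H
  atom 12: C, bond orders sum to 2 (valence 4) → 2 H
  atom 13: C, bond orders sum to 2 (valence 4) → 2 H
  atom 14: C, bond orders sum to 2 (valence 4) → 2 H
  atom 15: C, bond orders sum to 1 (valence 4) → 3 H
Totals → C:12, H:22, F:1, N:1, O:1.

C12H22FNO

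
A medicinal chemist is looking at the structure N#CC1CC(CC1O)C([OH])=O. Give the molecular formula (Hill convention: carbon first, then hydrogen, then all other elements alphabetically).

Walk through each heavy atom and fill implicit hydrogens from standard valence (C 4, N 3, O 2, S 2, halogen 1):
  atom 1: N, bond orders sum to 3 (valence 3) → 0 H
  atom 2: C, bond orders sum to 4 (valence 4) → 0 H
  atom 3: C, bond orders sum to 3 (valence 4) → 1 H
  atom 4: C, bond orders sum to 2 (valence 4) → 2 H
  atom 5: C, bond orders sum to 3 (valence 4) → 1 H
  atom 6: C, bond orders sum to 2 (valence 4) → 2 H
  atom 7: C, bond orders sum to 3 (valence 4) → 1 H
  atom 8: O, bond orders sum to 1 (valence 2) → 1 H
  atom 9: C, bond orders sum to 4 (valence 4) → 0 H
  atom 10: O with explicit H count 1
  atom 11: O, bond orders sum to 2 (valence 2) → 0 H
Totals → C:7, H:9, N:1, O:3.

C7H9NO3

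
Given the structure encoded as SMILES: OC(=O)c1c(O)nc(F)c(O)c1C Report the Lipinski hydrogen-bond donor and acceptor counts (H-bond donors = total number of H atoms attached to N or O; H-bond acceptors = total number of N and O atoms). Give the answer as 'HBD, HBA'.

3, 5

Donors: find every N or O and count the H atoms it carries.
  atom 1 (O): bond orders sum to 1 → 1 H
  atom 3 (O): bond orders sum to 2 → 0 H
  atom 6 (O): bond orders sum to 1 → 1 H
  atom 7 (N): bond orders sum to 3 → 0 H
  atom 11 (O): bond orders sum to 1 → 1 H
Lipinski HBD = 3.
Acceptors: N atoms = 1, O atoms = 4 → HBA = 5.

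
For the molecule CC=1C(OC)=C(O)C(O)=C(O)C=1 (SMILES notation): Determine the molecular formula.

C8H10O4

Walk through each heavy atom and fill implicit hydrogens from standard valence (C 4, N 3, O 2, S 2, halogen 1):
  atom 1: C, bond orders sum to 1 (valence 4) → 3 H
  atom 2: C, bond orders sum to 4 (valence 4) → 0 H
  atom 3: C, bond orders sum to 4 (valence 4) → 0 H
  atom 4: O, bond orders sum to 2 (valence 2) → 0 H
  atom 5: C, bond orders sum to 1 (valence 4) → 3 H
  atom 6: C, bond orders sum to 4 (valence 4) → 0 H
  atom 7: O, bond orders sum to 1 (valence 2) → 1 H
  atom 8: C, bond orders sum to 4 (valence 4) → 0 H
  atom 9: O, bond orders sum to 1 (valence 2) → 1 H
  atom 10: C, bond orders sum to 4 (valence 4) → 0 H
  atom 11: O, bond orders sum to 1 (valence 2) → 1 H
  atom 12: C, bond orders sum to 3 (valence 4) → 1 H
Totals → C:8, H:10, O:4.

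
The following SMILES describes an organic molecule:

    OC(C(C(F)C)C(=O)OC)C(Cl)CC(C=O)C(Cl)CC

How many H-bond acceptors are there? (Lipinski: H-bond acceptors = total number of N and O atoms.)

N atoms: 0; O atoms: 4.
Lipinski HBA = 0 + 4 = 4.

4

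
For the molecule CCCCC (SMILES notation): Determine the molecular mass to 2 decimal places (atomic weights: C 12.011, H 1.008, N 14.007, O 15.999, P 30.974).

72.15 g/mol

First, the molecular formula is C5H12 (counting implicit H from valence).
  C: 5 × 12.011 = 60.055
  H: 12 × 1.008 = 12.096
Sum: 5×12.011 + 12×1.008 = 72.151 → 72.15 g/mol.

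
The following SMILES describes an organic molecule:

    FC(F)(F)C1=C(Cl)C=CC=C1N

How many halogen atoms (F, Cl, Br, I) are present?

4

Halogen atoms appear at heavy-atom positions 1, 3, 4, 7 (1×Cl, 3×F).
Other groups present: 1 primary amine.
Halogen count: 4.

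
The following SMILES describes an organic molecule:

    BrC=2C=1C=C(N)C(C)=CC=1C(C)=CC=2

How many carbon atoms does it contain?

Count every carbon token in the SMILES (each C, including those in ring-closure positions and inside branches).
Carbon count: 12.

12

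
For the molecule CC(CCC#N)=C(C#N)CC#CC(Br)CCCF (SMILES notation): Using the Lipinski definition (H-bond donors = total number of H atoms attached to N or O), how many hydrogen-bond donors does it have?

0

Donors: find every N or O and count the H atoms it carries.
  atom 6 (N): bond orders sum to 3 → 0 H
  atom 9 (N): bond orders sum to 3 → 0 H
Lipinski HBD = 0.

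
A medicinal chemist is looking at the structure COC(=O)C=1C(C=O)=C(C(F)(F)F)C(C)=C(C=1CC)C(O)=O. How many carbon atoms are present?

14

Count every carbon token in the SMILES (each C, including those in ring-closure positions and inside branches).
Carbon count: 14.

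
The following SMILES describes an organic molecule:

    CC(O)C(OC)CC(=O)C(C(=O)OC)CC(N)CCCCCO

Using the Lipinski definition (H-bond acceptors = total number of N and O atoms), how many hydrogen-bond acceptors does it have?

N atoms: 1; O atoms: 6.
Lipinski HBA = 1 + 6 = 7.

7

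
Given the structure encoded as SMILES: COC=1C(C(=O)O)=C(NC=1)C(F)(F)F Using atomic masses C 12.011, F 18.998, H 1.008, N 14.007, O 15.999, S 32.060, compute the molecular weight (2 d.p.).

209.12 g/mol

First, the molecular formula is C7H6F3NO3 (counting implicit H from valence).
  C: 7 × 12.011 = 84.077
  F: 3 × 18.998 = 56.994
  H: 6 × 1.008 = 6.048
  N: 1 × 14.007 = 14.007
  O: 3 × 15.999 = 47.997
Sum: 7×12.011 + 3×18.998 + 6×1.008 + 1×14.007 + 3×15.999 = 209.123 → 209.12 g/mol.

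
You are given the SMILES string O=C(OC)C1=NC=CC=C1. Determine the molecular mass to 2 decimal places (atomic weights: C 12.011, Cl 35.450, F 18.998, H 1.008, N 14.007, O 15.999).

First, the molecular formula is C7H7NO2 (counting implicit H from valence).
  C: 7 × 12.011 = 84.077
  H: 7 × 1.008 = 7.056
  N: 1 × 14.007 = 14.007
  O: 2 × 15.999 = 31.998
Sum: 7×12.011 + 7×1.008 + 1×14.007 + 2×15.999 = 137.138 → 137.14 g/mol.

137.14 g/mol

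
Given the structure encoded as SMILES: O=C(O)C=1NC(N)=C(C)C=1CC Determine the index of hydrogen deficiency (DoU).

4

Molecular formula: C8H12N2O2.
DoU = (2C + 2 + N − H − X) / 2, where X is the halogen count and O/S are ignored.
    = (2·8 + 2 + 2 − 12 − 0) / 2 = 8 / 2 = 4.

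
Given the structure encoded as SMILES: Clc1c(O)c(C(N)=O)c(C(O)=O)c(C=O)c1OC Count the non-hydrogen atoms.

Every atom symbol written in the SMILES (organic subset) is one heavy atom; implicit H are not written.
Heavy atoms by element → C:10, Cl:1, N:1, O:6.
Total: 18.

18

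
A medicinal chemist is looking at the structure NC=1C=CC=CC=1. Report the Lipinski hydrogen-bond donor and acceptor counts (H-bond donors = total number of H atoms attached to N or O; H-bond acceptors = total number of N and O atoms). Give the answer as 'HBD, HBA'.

2, 1

Donors: find every N or O and count the H atoms it carries.
  atom 1 (N): bond orders sum to 1 → 2 H
Lipinski HBD = 2.
Acceptors: N atoms = 1, O atoms = 0 → HBA = 1.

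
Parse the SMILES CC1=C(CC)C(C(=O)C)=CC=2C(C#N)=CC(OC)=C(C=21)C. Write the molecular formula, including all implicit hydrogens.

C18H19NO2

Walk through each heavy atom and fill implicit hydrogens from standard valence (C 4, N 3, O 2, S 2, halogen 1):
  atom 1: C, bond orders sum to 1 (valence 4) → 3 H
  atom 2: C, bond orders sum to 4 (valence 4) → 0 H
  atom 3: C, bond orders sum to 4 (valence 4) → 0 H
  atom 4: C, bond orders sum to 2 (valence 4) → 2 H
  atom 5: C, bond orders sum to 1 (valence 4) → 3 H
  atom 6: C, bond orders sum to 4 (valence 4) → 0 H
  atom 7: C, bond orders sum to 4 (valence 4) → 0 H
  atom 8: O, bond orders sum to 2 (valence 2) → 0 H
  atom 9: C, bond orders sum to 1 (valence 4) → 3 H
  atom 10: C, bond orders sum to 3 (valence 4) → 1 H
  atom 11: C, bond orders sum to 4 (valence 4) → 0 H
  atom 12: C, bond orders sum to 4 (valence 4) → 0 H
  atom 13: C, bond orders sum to 4 (valence 4) → 0 H
  atom 14: N, bond orders sum to 3 (valence 3) → 0 H
  atom 15: C, bond orders sum to 3 (valence 4) → 1 H
  atom 16: C, bond orders sum to 4 (valence 4) → 0 H
  atom 17: O, bond orders sum to 2 (valence 2) → 0 H
  atom 18: C, bond orders sum to 1 (valence 4) → 3 H
  atom 19: C, bond orders sum to 4 (valence 4) → 0 H
  atom 20: C, bond orders sum to 4 (valence 4) → 0 H
  atom 21: C, bond orders sum to 1 (valence 4) → 3 H
Totals → C:18, H:19, N:1, O:2.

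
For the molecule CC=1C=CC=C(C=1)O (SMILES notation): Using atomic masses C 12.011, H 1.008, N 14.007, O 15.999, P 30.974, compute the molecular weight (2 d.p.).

First, the molecular formula is C7H8O (counting implicit H from valence).
  C: 7 × 12.011 = 84.077
  H: 8 × 1.008 = 8.064
  O: 1 × 15.999 = 15.999
Sum: 7×12.011 + 8×1.008 + 1×15.999 = 108.140 → 108.14 g/mol.

108.14 g/mol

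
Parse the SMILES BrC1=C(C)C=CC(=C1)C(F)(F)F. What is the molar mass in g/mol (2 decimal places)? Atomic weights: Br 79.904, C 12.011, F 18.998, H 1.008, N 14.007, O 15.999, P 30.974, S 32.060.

239.03 g/mol

First, the molecular formula is C8H6BrF3 (counting implicit H from valence).
  Br: 1 × 79.904 = 79.904
  C: 8 × 12.011 = 96.088
  F: 3 × 18.998 = 56.994
  H: 6 × 1.008 = 6.048
Sum: 1×79.904 + 8×12.011 + 3×18.998 + 6×1.008 = 239.034 → 239.03 g/mol.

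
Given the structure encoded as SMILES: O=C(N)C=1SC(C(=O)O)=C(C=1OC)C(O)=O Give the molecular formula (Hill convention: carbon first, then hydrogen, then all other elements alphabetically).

Walk through each heavy atom and fill implicit hydrogens from standard valence (C 4, N 3, O 2, S 2, halogen 1):
  atom 1: O, bond orders sum to 2 (valence 2) → 0 H
  atom 2: C, bond orders sum to 4 (valence 4) → 0 H
  atom 3: N, bond orders sum to 1 (valence 3) → 2 H
  atom 4: C, bond orders sum to 4 (valence 4) → 0 H
  atom 5: S, bond orders sum to 2 (valence 2) → 0 H
  atom 6: C, bond orders sum to 4 (valence 4) → 0 H
  atom 7: C, bond orders sum to 4 (valence 4) → 0 H
  atom 8: O, bond orders sum to 2 (valence 2) → 0 H
  atom 9: O, bond orders sum to 1 (valence 2) → 1 H
  atom 10: C, bond orders sum to 4 (valence 4) → 0 H
  atom 11: C, bond orders sum to 4 (valence 4) → 0 H
  atom 12: O, bond orders sum to 2 (valence 2) → 0 H
  atom 13: C, bond orders sum to 1 (valence 4) → 3 H
  atom 14: C, bond orders sum to 4 (valence 4) → 0 H
  atom 15: O, bond orders sum to 1 (valence 2) → 1 H
  atom 16: O, bond orders sum to 2 (valence 2) → 0 H
Totals → C:8, H:7, N:1, O:6, S:1.
In Hill order: C8H7NO6S.

C8H7NO6S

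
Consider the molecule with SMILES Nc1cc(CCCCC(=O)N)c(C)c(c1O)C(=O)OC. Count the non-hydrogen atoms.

20

Every atom symbol written in the SMILES (organic subset) is one heavy atom; implicit H are not written.
Heavy atoms by element → C:14, N:2, O:4.
Total: 20.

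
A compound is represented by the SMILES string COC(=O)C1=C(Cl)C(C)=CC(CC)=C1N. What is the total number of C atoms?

11

Count every carbon token in the SMILES (each C, including those in ring-closure positions and inside branches).
Carbon count: 11.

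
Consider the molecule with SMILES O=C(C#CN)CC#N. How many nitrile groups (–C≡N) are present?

The nitrile motif appears at heavy-atom position 7 in the SMILES.
Other groups present: 1 alkyne, 1 ketone, 1 primary amine.
Nitrile count: 1.

1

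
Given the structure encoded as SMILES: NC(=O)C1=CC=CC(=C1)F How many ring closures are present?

In SMILES, each pair of matching ring-closure digits denotes one ring-closing bond; the number of such bonds equals the number of independent rings.
Ring-closure bonds here: 1.

1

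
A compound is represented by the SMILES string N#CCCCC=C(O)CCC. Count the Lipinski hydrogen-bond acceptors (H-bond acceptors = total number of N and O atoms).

N atoms: 1; O atoms: 1.
Lipinski HBA = 1 + 1 = 2.

2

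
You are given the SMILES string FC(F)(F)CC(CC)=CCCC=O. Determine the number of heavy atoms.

13

Every atom symbol written in the SMILES (organic subset) is one heavy atom; implicit H are not written.
Heavy atoms by element → C:9, F:3, O:1.
Total: 13.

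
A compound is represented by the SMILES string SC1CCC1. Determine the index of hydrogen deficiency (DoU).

1

Molecular formula: C4H8S.
DoU = (2C + 2 + N − H − X) / 2, where X is the halogen count and O/S are ignored.
    = (2·4 + 2 + 0 − 8 − 0) / 2 = 2 / 2 = 1.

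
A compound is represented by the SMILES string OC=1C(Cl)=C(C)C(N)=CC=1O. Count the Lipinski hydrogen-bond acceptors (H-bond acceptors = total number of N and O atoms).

3

N atoms: 1; O atoms: 2.
Lipinski HBA = 1 + 2 = 3.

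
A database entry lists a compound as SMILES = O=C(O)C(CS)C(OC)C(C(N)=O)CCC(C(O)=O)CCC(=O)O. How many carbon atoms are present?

14

Count every carbon token in the SMILES (each C, including those in ring-closure positions and inside branches).
Carbon count: 14.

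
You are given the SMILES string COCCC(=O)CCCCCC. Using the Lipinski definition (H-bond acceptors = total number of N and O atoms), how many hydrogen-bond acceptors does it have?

N atoms: 0; O atoms: 2.
Lipinski HBA = 0 + 2 = 2.

2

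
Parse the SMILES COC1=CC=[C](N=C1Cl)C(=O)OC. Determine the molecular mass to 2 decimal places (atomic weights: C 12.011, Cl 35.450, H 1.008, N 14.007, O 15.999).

First, the molecular formula is C8H8ClNO3 (counting implicit H from valence).
  C: 8 × 12.011 = 96.088
  Cl: 1 × 35.450 = 35.450
  H: 8 × 1.008 = 8.064
  N: 1 × 14.007 = 14.007
  O: 3 × 15.999 = 47.997
Sum: 8×12.011 + 1×35.450 + 8×1.008 + 1×14.007 + 3×15.999 = 201.606 → 201.61 g/mol.

201.61 g/mol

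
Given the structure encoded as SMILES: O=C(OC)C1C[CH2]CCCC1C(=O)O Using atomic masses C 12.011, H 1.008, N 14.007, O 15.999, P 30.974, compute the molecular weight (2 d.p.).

First, the molecular formula is C10H16O4 (counting implicit H from valence).
  C: 10 × 12.011 = 120.110
  H: 16 × 1.008 = 16.128
  O: 4 × 15.999 = 63.996
Sum: 10×12.011 + 16×1.008 + 4×15.999 = 200.234 → 200.23 g/mol.

200.23 g/mol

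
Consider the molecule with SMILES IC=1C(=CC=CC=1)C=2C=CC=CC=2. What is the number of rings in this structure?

In SMILES, each pair of matching ring-closure digits denotes one ring-closing bond; the number of such bonds equals the number of independent rings.
Ring-closure bonds here: 2.

2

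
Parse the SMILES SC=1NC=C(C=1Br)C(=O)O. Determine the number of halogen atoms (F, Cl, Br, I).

Halogen atoms appear at heavy-atom position 7 (1×Br).
Other groups present: 1 carboxylic acid, 1 thiol.
Halogen count: 1.

1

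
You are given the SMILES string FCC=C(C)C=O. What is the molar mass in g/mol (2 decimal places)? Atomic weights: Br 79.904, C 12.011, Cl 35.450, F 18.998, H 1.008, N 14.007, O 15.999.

102.11 g/mol

First, the molecular formula is C5H7FO (counting implicit H from valence).
  C: 5 × 12.011 = 60.055
  F: 1 × 18.998 = 18.998
  H: 7 × 1.008 = 7.056
  O: 1 × 15.999 = 15.999
Sum: 5×12.011 + 1×18.998 + 7×1.008 + 1×15.999 = 102.108 → 102.11 g/mol.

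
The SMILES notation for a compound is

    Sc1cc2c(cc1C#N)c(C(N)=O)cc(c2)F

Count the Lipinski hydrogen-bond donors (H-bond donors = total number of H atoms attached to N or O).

2

Donors: find every N or O and count the H atoms it carries.
  atom 9 (N): bond orders sum to 3 → 0 H
  atom 12 (N): bond orders sum to 1 → 2 H
  atom 13 (O): bond orders sum to 2 → 0 H
Lipinski HBD = 2.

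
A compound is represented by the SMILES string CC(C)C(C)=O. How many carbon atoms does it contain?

Count every carbon token in the SMILES (each C, including those in ring-closure positions and inside branches).
Carbon count: 5.

5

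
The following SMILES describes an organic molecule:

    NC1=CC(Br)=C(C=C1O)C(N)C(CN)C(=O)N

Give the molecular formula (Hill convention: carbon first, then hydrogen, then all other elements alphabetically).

C10H15BrN4O2

Walk through each heavy atom and fill implicit hydrogens from standard valence (C 4, N 3, O 2, S 2, halogen 1):
  atom 1: N, bond orders sum to 1 (valence 3) → 2 H
  atom 2: C, bond orders sum to 4 (valence 4) → 0 H
  atom 3: C, bond orders sum to 3 (valence 4) → 1 H
  atom 4: C, bond orders sum to 4 (valence 4) → 0 H
  atom 5: Br (halogen, monovalent) → 0 H
  atom 6: C, bond orders sum to 4 (valence 4) → 0 H
  atom 7: C, bond orders sum to 3 (valence 4) → 1 H
  atom 8: C, bond orders sum to 4 (valence 4) → 0 H
  atom 9: O, bond orders sum to 1 (valence 2) → 1 H
  atom 10: C, bond orders sum to 3 (valence 4) → 1 H
  atom 11: N, bond orders sum to 1 (valence 3) → 2 H
  atom 12: C, bond orders sum to 3 (valence 4) → 1 H
  atom 13: C, bond orders sum to 2 (valence 4) → 2 H
  atom 14: N, bond orders sum to 1 (valence 3) → 2 H
  atom 15: C, bond orders sum to 4 (valence 4) → 0 H
  atom 16: O, bond orders sum to 2 (valence 2) → 0 H
  atom 17: N, bond orders sum to 1 (valence 3) → 2 H
Totals → C:10, H:15, Br:1, N:4, O:2.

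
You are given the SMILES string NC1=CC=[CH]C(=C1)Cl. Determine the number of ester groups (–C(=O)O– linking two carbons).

0

Scan the SMILES for the ester motif — none present.
Groups that are present: 1 primary amine.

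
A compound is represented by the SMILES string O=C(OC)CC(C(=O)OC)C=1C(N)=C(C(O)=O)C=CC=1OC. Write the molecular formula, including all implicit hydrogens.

C14H17NO7

Walk through each heavy atom and fill implicit hydrogens from standard valence (C 4, N 3, O 2, S 2, halogen 1):
  atom 1: O, bond orders sum to 2 (valence 2) → 0 H
  atom 2: C, bond orders sum to 4 (valence 4) → 0 H
  atom 3: O, bond orders sum to 2 (valence 2) → 0 H
  atom 4: C, bond orders sum to 1 (valence 4) → 3 H
  atom 5: C, bond orders sum to 2 (valence 4) → 2 H
  atom 6: C, bond orders sum to 3 (valence 4) → 1 H
  atom 7: C, bond orders sum to 4 (valence 4) → 0 H
  atom 8: O, bond orders sum to 2 (valence 2) → 0 H
  atom 9: O, bond orders sum to 2 (valence 2) → 0 H
  atom 10: C, bond orders sum to 1 (valence 4) → 3 H
  atom 11: C, bond orders sum to 4 (valence 4) → 0 H
  atom 12: C, bond orders sum to 4 (valence 4) → 0 H
  atom 13: N, bond orders sum to 1 (valence 3) → 2 H
  atom 14: C, bond orders sum to 4 (valence 4) → 0 H
  atom 15: C, bond orders sum to 4 (valence 4) → 0 H
  atom 16: O, bond orders sum to 1 (valence 2) → 1 H
  atom 17: O, bond orders sum to 2 (valence 2) → 0 H
  atom 18: C, bond orders sum to 3 (valence 4) → 1 H
  atom 19: C, bond orders sum to 3 (valence 4) → 1 H
  atom 20: C, bond orders sum to 4 (valence 4) → 0 H
  atom 21: O, bond orders sum to 2 (valence 2) → 0 H
  atom 22: C, bond orders sum to 1 (valence 4) → 3 H
Totals → C:14, H:17, N:1, O:7.
In Hill order: C14H17NO7.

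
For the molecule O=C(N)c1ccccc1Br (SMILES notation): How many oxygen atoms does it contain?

Scan the SMILES for O atoms (remember two-letter symbols like Cl and Br are single atoms).
Oxygen count: 1.

1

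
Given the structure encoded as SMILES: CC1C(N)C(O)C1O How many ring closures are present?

In SMILES, each pair of matching ring-closure digits denotes one ring-closing bond; the number of such bonds equals the number of independent rings.
Ring-closure bonds here: 1.

1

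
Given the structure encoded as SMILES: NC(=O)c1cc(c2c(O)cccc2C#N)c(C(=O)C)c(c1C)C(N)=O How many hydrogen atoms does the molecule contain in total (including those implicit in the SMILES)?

Walk through each heavy atom and fill implicit hydrogens from standard valence (C 4, N 3, O 2, S 2, halogen 1); for lowercase aromatic atoms, an aromatic c carries 1 H when it has two neighbours and 0 H with three, and aromatic n carries 0 H:
  atom 1: N, bond orders sum to 1 (valence 3) → 2 H
  atom 2: C, bond orders sum to 4 (valence 4) → 0 H
  atom 3: O, bond orders sum to 2 (valence 2) → 0 H
  atom 4: aromatic c, 3 neighbours → 0 H
  atom 5: aromatic c, 2 neighbours → 1 H
  atom 6: aromatic c, 3 neighbours → 0 H
  atom 7: aromatic c, 3 neighbours → 0 H
  atom 8: aromatic c, 3 neighbours → 0 H
  atom 9: O, bond orders sum to 1 (valence 2) → 1 H
  atom 10: aromatic c, 2 neighbours → 1 H
  atom 11: aromatic c, 2 neighbours → 1 H
  atom 12: aromatic c, 2 neighbours → 1 H
  atom 13: aromatic c, 3 neighbours → 0 H
  atom 14: C, bond orders sum to 4 (valence 4) → 0 H
  atom 15: N, bond orders sum to 3 (valence 3) → 0 H
  atom 16: aromatic c, 3 neighbours → 0 H
  atom 17: C, bond orders sum to 4 (valence 4) → 0 H
  atom 18: O, bond orders sum to 2 (valence 2) → 0 H
  atom 19: C, bond orders sum to 1 (valence 4) → 3 H
  atom 20: aromatic c, 3 neighbours → 0 H
  atom 21: aromatic c, 3 neighbours → 0 H
  atom 22: C, bond orders sum to 1 (valence 4) → 3 H
  atom 23: C, bond orders sum to 4 (valence 4) → 0 H
  atom 24: N, bond orders sum to 1 (valence 3) → 2 H
  atom 25: O, bond orders sum to 2 (valence 2) → 0 H
Total hydrogens: 15.

15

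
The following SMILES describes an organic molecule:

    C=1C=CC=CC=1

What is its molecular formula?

C6H6

Walk through each heavy atom and fill implicit hydrogens from standard valence (C 4, N 3, O 2, S 2, halogen 1):
  atom 1: C, bond orders sum to 3 (valence 4) → 1 H
  atom 2: C, bond orders sum to 3 (valence 4) → 1 H
  atom 3: C, bond orders sum to 3 (valence 4) → 1 H
  atom 4: C, bond orders sum to 3 (valence 4) → 1 H
  atom 5: C, bond orders sum to 3 (valence 4) → 1 H
  atom 6: C, bond orders sum to 3 (valence 4) → 1 H
Totals → C:6, H:6.
In Hill order: C6H6.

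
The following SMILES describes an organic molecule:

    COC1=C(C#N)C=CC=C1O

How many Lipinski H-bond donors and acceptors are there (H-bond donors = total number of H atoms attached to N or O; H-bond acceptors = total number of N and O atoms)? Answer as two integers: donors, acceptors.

Donors: find every N or O and count the H atoms it carries.
  atom 2 (O): bond orders sum to 2 → 0 H
  atom 6 (N): bond orders sum to 3 → 0 H
  atom 11 (O): bond orders sum to 1 → 1 H
Lipinski HBD = 1.
Acceptors: N atoms = 1, O atoms = 2 → HBA = 3.

1, 3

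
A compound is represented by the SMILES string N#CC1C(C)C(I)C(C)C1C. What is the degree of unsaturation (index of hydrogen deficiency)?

3

Degree of unsaturation = (number of rings) + (number of π bonds).
Ring closures in the SMILES: 1.
π bonds: 1 triple bond (each 2 DoU) → 2 DoU from unsaturation.
Total DoU = 1 + 2 = 3.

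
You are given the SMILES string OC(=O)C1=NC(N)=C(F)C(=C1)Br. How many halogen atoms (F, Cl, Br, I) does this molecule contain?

2

Halogen atoms appear at heavy-atom positions 9, 12 (1×Br, 1×F).
Other groups present: 1 carboxylic acid, 1 primary amine.
Halogen count: 2.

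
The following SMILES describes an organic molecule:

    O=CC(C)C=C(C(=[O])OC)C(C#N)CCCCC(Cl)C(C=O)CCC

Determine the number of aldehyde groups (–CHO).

The aldehyde motif appears at heavy-atom positions 2, 21 in the SMILES.
Other groups present: 1 alkene, 1 ester, 1 nitrile.
Aldehyde count: 2.

2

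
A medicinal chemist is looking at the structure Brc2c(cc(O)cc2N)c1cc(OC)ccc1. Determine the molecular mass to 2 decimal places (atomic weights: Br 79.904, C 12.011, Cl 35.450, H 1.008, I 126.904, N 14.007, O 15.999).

294.15 g/mol

First, the molecular formula is C13H12BrNO2 (counting implicit H from valence).
  Br: 1 × 79.904 = 79.904
  C: 13 × 12.011 = 156.143
  H: 12 × 1.008 = 12.096
  N: 1 × 14.007 = 14.007
  O: 2 × 15.999 = 31.998
Sum: 1×79.904 + 13×12.011 + 12×1.008 + 1×14.007 + 2×15.999 = 294.148 → 294.15 g/mol.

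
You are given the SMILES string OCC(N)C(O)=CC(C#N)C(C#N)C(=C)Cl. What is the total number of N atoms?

3

Scan the SMILES for N atoms (remember two-letter symbols like Cl and Br are single atoms).
Nitrogen count: 3.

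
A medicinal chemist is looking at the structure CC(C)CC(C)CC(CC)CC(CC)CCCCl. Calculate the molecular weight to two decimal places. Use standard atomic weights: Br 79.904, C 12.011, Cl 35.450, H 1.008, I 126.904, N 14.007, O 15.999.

274.92 g/mol

First, the molecular formula is C17H35Cl (counting implicit H from valence).
  C: 17 × 12.011 = 204.187
  Cl: 1 × 35.450 = 35.450
  H: 35 × 1.008 = 35.280
Sum: 17×12.011 + 1×35.450 + 35×1.008 = 274.917 → 274.92 g/mol.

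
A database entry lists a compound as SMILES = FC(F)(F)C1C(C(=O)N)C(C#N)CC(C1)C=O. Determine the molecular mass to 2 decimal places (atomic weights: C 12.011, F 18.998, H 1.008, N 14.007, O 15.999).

248.20 g/mol

First, the molecular formula is C10H11F3N2O2 (counting implicit H from valence).
  C: 10 × 12.011 = 120.110
  F: 3 × 18.998 = 56.994
  H: 11 × 1.008 = 11.088
  N: 2 × 14.007 = 28.014
  O: 2 × 15.999 = 31.998
Sum: 10×12.011 + 3×18.998 + 11×1.008 + 2×14.007 + 2×15.999 = 248.204 → 248.20 g/mol.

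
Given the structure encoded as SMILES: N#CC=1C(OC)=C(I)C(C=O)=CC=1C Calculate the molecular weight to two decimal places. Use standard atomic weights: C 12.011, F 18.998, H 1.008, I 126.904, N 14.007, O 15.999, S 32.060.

301.08 g/mol

First, the molecular formula is C10H8INO2 (counting implicit H from valence).
  C: 10 × 12.011 = 120.110
  H: 8 × 1.008 = 8.064
  I: 1 × 126.904 = 126.904
  N: 1 × 14.007 = 14.007
  O: 2 × 15.999 = 31.998
Sum: 10×12.011 + 8×1.008 + 1×126.904 + 1×14.007 + 2×15.999 = 301.083 → 301.08 g/mol.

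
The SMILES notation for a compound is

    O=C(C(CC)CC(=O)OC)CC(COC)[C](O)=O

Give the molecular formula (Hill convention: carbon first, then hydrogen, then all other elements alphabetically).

Walk through each heavy atom and fill implicit hydrogens from standard valence (C 4, N 3, O 2, S 2, halogen 1):
  atom 1: O, bond orders sum to 2 (valence 2) → 0 H
  atom 2: C, bond orders sum to 4 (valence 4) → 0 H
  atom 3: C, bond orders sum to 3 (valence 4) → 1 H
  atom 4: C, bond orders sum to 2 (valence 4) → 2 H
  atom 5: C, bond orders sum to 1 (valence 4) → 3 H
  atom 6: C, bond orders sum to 2 (valence 4) → 2 H
  atom 7: C, bond orders sum to 4 (valence 4) → 0 H
  atom 8: O, bond orders sum to 2 (valence 2) → 0 H
  atom 9: O, bond orders sum to 2 (valence 2) → 0 H
  atom 10: C, bond orders sum to 1 (valence 4) → 3 H
  atom 11: C, bond orders sum to 2 (valence 4) → 2 H
  atom 12: C, bond orders sum to 3 (valence 4) → 1 H
  atom 13: C, bond orders sum to 2 (valence 4) → 2 H
  atom 14: O, bond orders sum to 2 (valence 2) → 0 H
  atom 15: C, bond orders sum to 1 (valence 4) → 3 H
  atom 16: C with explicit H count 0
  atom 17: O, bond orders sum to 1 (valence 2) → 1 H
  atom 18: O, bond orders sum to 2 (valence 2) → 0 H
Totals → C:12, H:20, O:6.
In Hill order: C12H20O6.

C12H20O6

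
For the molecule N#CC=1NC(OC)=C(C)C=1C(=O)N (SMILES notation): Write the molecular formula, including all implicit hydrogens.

C8H9N3O2

Walk through each heavy atom and fill implicit hydrogens from standard valence (C 4, N 3, O 2, S 2, halogen 1):
  atom 1: N, bond orders sum to 3 (valence 3) → 0 H
  atom 2: C, bond orders sum to 4 (valence 4) → 0 H
  atom 3: C, bond orders sum to 4 (valence 4) → 0 H
  atom 4: N, bond orders sum to 2 (valence 3) → 1 H
  atom 5: C, bond orders sum to 4 (valence 4) → 0 H
  atom 6: O, bond orders sum to 2 (valence 2) → 0 H
  atom 7: C, bond orders sum to 1 (valence 4) → 3 H
  atom 8: C, bond orders sum to 4 (valence 4) → 0 H
  atom 9: C, bond orders sum to 1 (valence 4) → 3 H
  atom 10: C, bond orders sum to 4 (valence 4) → 0 H
  atom 11: C, bond orders sum to 4 (valence 4) → 0 H
  atom 12: O, bond orders sum to 2 (valence 2) → 0 H
  atom 13: N, bond orders sum to 1 (valence 3) → 2 H
Totals → C:8, H:9, N:3, O:2.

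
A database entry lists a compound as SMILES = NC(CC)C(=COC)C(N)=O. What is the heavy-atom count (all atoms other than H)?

Every atom symbol written in the SMILES (organic subset) is one heavy atom; implicit H are not written.
Heavy atoms by element → C:7, N:2, O:2.
Total: 11.

11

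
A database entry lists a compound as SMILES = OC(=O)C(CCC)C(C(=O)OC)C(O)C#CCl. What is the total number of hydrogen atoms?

Walk through each heavy atom and fill implicit hydrogens from standard valence (C 4, N 3, O 2, S 2, halogen 1):
  atom 1: O, bond orders sum to 1 (valence 2) → 1 H
  atom 2: C, bond orders sum to 4 (valence 4) → 0 H
  atom 3: O, bond orders sum to 2 (valence 2) → 0 H
  atom 4: C, bond orders sum to 3 (valence 4) → 1 H
  atom 5: C, bond orders sum to 2 (valence 4) → 2 H
  atom 6: C, bond orders sum to 2 (valence 4) → 2 H
  atom 7: C, bond orders sum to 1 (valence 4) → 3 H
  atom 8: C, bond orders sum to 3 (valence 4) → 1 H
  atom 9: C, bond orders sum to 4 (valence 4) → 0 H
  atom 10: O, bond orders sum to 2 (valence 2) → 0 H
  atom 11: O, bond orders sum to 2 (valence 2) → 0 H
  atom 12: C, bond orders sum to 1 (valence 4) → 3 H
  atom 13: C, bond orders sum to 3 (valence 4) → 1 H
  atom 14: O, bond orders sum to 1 (valence 2) → 1 H
  atom 15: C, bond orders sum to 4 (valence 4) → 0 H
  atom 16: C, bond orders sum to 4 (valence 4) → 0 H
  atom 17: Cl (halogen, monovalent) → 0 H
Total hydrogens: 15.

15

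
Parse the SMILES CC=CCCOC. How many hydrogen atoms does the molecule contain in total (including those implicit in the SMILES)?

12

Walk through each heavy atom and fill implicit hydrogens from standard valence (C 4, N 3, O 2, S 2, halogen 1):
  atom 1: C, bond orders sum to 1 (valence 4) → 3 H
  atom 2: C, bond orders sum to 3 (valence 4) → 1 H
  atom 3: C, bond orders sum to 3 (valence 4) → 1 H
  atom 4: C, bond orders sum to 2 (valence 4) → 2 H
  atom 5: C, bond orders sum to 2 (valence 4) → 2 H
  atom 6: O, bond orders sum to 2 (valence 2) → 0 H
  atom 7: C, bond orders sum to 1 (valence 4) → 3 H
Total hydrogens: 12.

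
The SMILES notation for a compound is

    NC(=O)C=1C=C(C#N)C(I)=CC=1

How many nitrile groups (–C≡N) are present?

The nitrile motif appears at heavy-atom position 7 in the SMILES.
Other groups present: 1 amide.
Nitrile count: 1.

1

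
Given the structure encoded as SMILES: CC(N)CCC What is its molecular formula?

Walk through each heavy atom and fill implicit hydrogens from standard valence (C 4, N 3, O 2, S 2, halogen 1):
  atom 1: C, bond orders sum to 1 (valence 4) → 3 H
  atom 2: C, bond orders sum to 3 (valence 4) → 1 H
  atom 3: N, bond orders sum to 1 (valence 3) → 2 H
  atom 4: C, bond orders sum to 2 (valence 4) → 2 H
  atom 5: C, bond orders sum to 2 (valence 4) → 2 H
  atom 6: C, bond orders sum to 1 (valence 4) → 3 H
Totals → C:5, H:13, N:1.

C5H13N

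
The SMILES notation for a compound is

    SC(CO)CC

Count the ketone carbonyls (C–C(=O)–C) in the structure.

0

Scan the SMILES for the ketone motif — none present.
Groups that are present: 1 hydroxyl, 1 thiol.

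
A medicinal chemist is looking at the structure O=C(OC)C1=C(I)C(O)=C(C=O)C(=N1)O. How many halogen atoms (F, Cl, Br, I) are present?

Halogen atoms appear at heavy-atom position 7 (1×I).
Other groups present: 1 aldehyde, 1 ester, 2 hydroxyl.
Halogen count: 1.

1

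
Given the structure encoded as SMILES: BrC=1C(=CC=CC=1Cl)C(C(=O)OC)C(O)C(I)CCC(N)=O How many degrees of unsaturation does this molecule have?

Degree of unsaturation = (number of rings) + (number of π bonds).
Ring closures in the SMILES: 1.
π bonds: 5 double bonds (each 1 DoU) → 5 DoU from unsaturation.
Total DoU = 1 + 5 = 6.

6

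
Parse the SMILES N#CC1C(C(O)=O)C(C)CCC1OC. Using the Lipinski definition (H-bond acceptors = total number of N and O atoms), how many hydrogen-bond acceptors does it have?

N atoms: 1; O atoms: 3.
Lipinski HBA = 1 + 3 = 4.

4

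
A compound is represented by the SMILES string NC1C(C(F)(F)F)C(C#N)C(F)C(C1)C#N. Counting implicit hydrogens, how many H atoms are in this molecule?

9

Walk through each heavy atom and fill implicit hydrogens from standard valence (C 4, N 3, O 2, S 2, halogen 1):
  atom 1: N, bond orders sum to 1 (valence 3) → 2 H
  atom 2: C, bond orders sum to 3 (valence 4) → 1 H
  atom 3: C, bond orders sum to 3 (valence 4) → 1 H
  atom 4: C, bond orders sum to 4 (valence 4) → 0 H
  atom 5: F (halogen, monovalent) → 0 H
  atom 6: F (halogen, monovalent) → 0 H
  atom 7: F (halogen, monovalent) → 0 H
  atom 8: C, bond orders sum to 3 (valence 4) → 1 H
  atom 9: C, bond orders sum to 4 (valence 4) → 0 H
  atom 10: N, bond orders sum to 3 (valence 3) → 0 H
  atom 11: C, bond orders sum to 3 (valence 4) → 1 H
  atom 12: F (halogen, monovalent) → 0 H
  atom 13: C, bond orders sum to 3 (valence 4) → 1 H
  atom 14: C, bond orders sum to 2 (valence 4) → 2 H
  atom 15: C, bond orders sum to 4 (valence 4) → 0 H
  atom 16: N, bond orders sum to 3 (valence 3) → 0 H
Total hydrogens: 9.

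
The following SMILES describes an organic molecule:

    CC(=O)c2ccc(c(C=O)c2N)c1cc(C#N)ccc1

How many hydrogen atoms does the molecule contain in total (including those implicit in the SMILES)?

12

Walk through each heavy atom and fill implicit hydrogens from standard valence (C 4, N 3, O 2, S 2, halogen 1); for lowercase aromatic atoms, an aromatic c carries 1 H when it has two neighbours and 0 H with three, and aromatic n carries 0 H:
  atom 1: C, bond orders sum to 1 (valence 4) → 3 H
  atom 2: C, bond orders sum to 4 (valence 4) → 0 H
  atom 3: O, bond orders sum to 2 (valence 2) → 0 H
  atom 4: aromatic c, 3 neighbours → 0 H
  atom 5: aromatic c, 2 neighbours → 1 H
  atom 6: aromatic c, 2 neighbours → 1 H
  atom 7: aromatic c, 3 neighbours → 0 H
  atom 8: aromatic c, 3 neighbours → 0 H
  atom 9: C, bond orders sum to 3 (valence 4) → 1 H
  atom 10: O, bond orders sum to 2 (valence 2) → 0 H
  atom 11: aromatic c, 3 neighbours → 0 H
  atom 12: N, bond orders sum to 1 (valence 3) → 2 H
  atom 13: aromatic c, 3 neighbours → 0 H
  atom 14: aromatic c, 2 neighbours → 1 H
  atom 15: aromatic c, 3 neighbours → 0 H
  atom 16: C, bond orders sum to 4 (valence 4) → 0 H
  atom 17: N, bond orders sum to 3 (valence 3) → 0 H
  atom 18: aromatic c, 2 neighbours → 1 H
  atom 19: aromatic c, 2 neighbours → 1 H
  atom 20: aromatic c, 2 neighbours → 1 H
Total hydrogens: 12.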